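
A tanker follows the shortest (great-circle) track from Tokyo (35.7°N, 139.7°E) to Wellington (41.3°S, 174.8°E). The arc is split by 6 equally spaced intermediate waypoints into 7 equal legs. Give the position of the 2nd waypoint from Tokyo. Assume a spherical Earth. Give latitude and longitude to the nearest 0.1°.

Convert each endpoint to a unit vector on the sphere (x = cos φ cos λ, y = cos φ sin λ, z = sin φ).
The central angle between the endpoints is δ = arccos(p₁·p₂) ≈ 1.457 rad (83.5°).
Interpolate at f = 2/7 with slerp weights a = sin((1−f)δ)/sin δ ≈ 0.868, b = sin(fδ)/sin δ ≈ 0.407.
p = a·p₁ + b·p₂ ≈ (-0.842, 0.484, 0.238); φ = arcsin(p_z) ≈ 13.78°, λ = atan2(p_y, p_x) ≈ 150.13°.

≈ (13.8°N, 150.1°E)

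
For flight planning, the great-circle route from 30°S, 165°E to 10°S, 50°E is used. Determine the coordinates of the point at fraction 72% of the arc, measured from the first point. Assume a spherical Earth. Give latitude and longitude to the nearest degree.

≈ 26°S, 77°E

Write both endpoints as unit vectors p₁, p₂ with components (cos φ cos λ, cos φ sin λ, sin φ).
The central angle between the endpoints is δ = arccos(p₁·p₂) ≈ 1.848 rad (105.9°).
Interpolate at f = 0.72 with slerp weights a = sin((1−f)δ)/sin δ ≈ 0.514, b = sin(fδ)/sin δ ≈ 1.010.
p = a·p₁ + b·p₂ ≈ (0.209, 0.877, -0.432); φ = arcsin(p_z) ≈ -25.63°, λ = atan2(p_y, p_x) ≈ 76.59°.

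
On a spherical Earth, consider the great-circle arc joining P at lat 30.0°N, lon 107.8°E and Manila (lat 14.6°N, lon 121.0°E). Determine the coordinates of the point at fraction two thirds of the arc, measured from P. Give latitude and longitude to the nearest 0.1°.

Write both endpoints as unit vectors p₁, p₂ with components (cos φ cos λ, cos φ sin λ, sin φ).
The central angle between the endpoints is δ = arccos(p₁·p₂) ≈ 0.342 rad (19.6°).
Interpolate at f = 2/3 with slerp weights a = sin((1−f)δ)/sin δ ≈ 0.339, b = sin(fδ)/sin δ ≈ 0.674.
p = a·p₁ + b·p₂ ≈ (-0.426, 0.839, 0.339); φ = arcsin(p_z) ≈ 19.85°, λ = atan2(p_y, p_x) ≈ 116.91°.

≈ lat 19.8°N, lon 116.9°E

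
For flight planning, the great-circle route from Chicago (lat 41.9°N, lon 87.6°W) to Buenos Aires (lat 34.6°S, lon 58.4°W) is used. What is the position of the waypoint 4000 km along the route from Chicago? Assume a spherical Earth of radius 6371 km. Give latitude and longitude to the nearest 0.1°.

≈ lat 8.1°N, lon 73.6°W

From cos δ = sin φ₁ sin φ₂ + cos φ₁ cos φ₂ cos Δλ, the central angle is δ ≈ 1.415 rad (81.0°). The total great-circle distance is δ·R ≈ 1.415 × 6371 ≈ 9012 km, so the target fraction is f = 4000/9012 ≈ 0.444.
Interpolate at f ≈ 0.444 with slerp weights a = sin((1−f)δ)/sin δ ≈ 0.717, b = sin(fδ)/sin δ ≈ 0.595.
p = a·p₁ + b·p₂ ≈ (0.279, -0.950, 0.141); φ = arcsin(p_z) ≈ 8.11°, λ = atan2(p_y, p_x) ≈ -73.64°.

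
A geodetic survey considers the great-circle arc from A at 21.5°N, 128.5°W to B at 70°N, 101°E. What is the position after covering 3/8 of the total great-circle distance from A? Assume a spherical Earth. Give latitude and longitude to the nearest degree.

≈ 51°N, 141°W

Convert each endpoint to a unit vector on the sphere (x = cos φ cos λ, y = cos φ sin λ, z = sin φ).
The central angle between the endpoints is δ = arccos(p₁·p₂) ≈ 1.433 rad (82.1°).
Interpolate at f = 3/8 with slerp weights a = sin((1−f)δ)/sin δ ≈ 0.788, b = sin(fδ)/sin δ ≈ 0.517.
p = a·p₁ + b·p₂ ≈ (-0.490, -0.400, 0.774); φ = arcsin(p_z) ≈ 50.74°, λ = atan2(p_y, p_x) ≈ -140.76°.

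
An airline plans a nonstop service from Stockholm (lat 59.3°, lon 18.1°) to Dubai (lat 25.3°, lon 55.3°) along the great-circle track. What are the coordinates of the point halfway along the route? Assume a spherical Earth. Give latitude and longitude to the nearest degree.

≈ lat 44°, lon 42°

The haversine formula gives a central angle δ ≈ 0.745 rad (42.7°) between the endpoints.
Interpolate at f = 1/2 with slerp weights a = sin((1−f)δ)/sin δ ≈ 0.537, b = sin(fδ)/sin δ ≈ 0.537.
p = a·p₁ + b·p₂ ≈ (0.537, 0.484, 0.691); φ = arcsin(p_z) ≈ 43.71°, λ = atan2(p_y, p_x) ≈ 42.05°.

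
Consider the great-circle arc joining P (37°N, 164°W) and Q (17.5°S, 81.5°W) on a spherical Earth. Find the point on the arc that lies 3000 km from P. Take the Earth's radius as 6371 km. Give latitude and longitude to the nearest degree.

Convert each endpoint to a unit vector on the sphere (x = cos φ cos λ, y = cos φ sin λ, z = sin φ).
The central angle between the endpoints is δ = arccos(p₁·p₂) ≈ 1.652 rad (94.7°). The total great-circle distance is δ·R ≈ 1.652 × 6371 ≈ 10528 km, so the target fraction is f = 3000/10528 ≈ 0.285.
Interpolate at f ≈ 0.285 with slerp weights a = sin((1−f)δ)/sin δ ≈ 0.928, b = sin(fδ)/sin δ ≈ 0.455.
p = a·p₁ + b·p₂ ≈ (-0.648, -0.634, 0.422); φ = arcsin(p_z) ≈ 24.95°, λ = atan2(p_y, p_x) ≈ -135.66°.

≈ (25°N, 136°W)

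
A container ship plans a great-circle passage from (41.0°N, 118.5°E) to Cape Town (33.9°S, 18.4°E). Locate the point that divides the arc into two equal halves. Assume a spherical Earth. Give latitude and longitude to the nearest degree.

From cos δ = sin φ₁ sin φ₂ + cos φ₁ cos φ₂ cos Δλ, the central angle is δ ≈ 2.067 rad (118.4°).
Interpolate at f = 1/2 with slerp weights a = sin((1−f)δ)/sin δ ≈ 0.977, b = sin(fδ)/sin δ ≈ 0.977.
p = a·p₁ + b·p₂ ≈ (0.417, 0.904, 0.096); φ = arcsin(p_z) ≈ 5.51°, λ = atan2(p_y, p_x) ≈ 65.20°.

≈ (6°N, 65°E)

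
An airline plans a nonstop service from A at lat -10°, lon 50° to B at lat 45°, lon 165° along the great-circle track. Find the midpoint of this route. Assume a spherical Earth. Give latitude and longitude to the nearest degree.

Convert each endpoint to a unit vector on the sphere (x = cos φ cos λ, y = cos φ sin λ, z = sin φ).
The central angle between the endpoints is δ = arccos(p₁·p₂) ≈ 2.001 rad (114.7°).
Interpolate at f = 1/2 with slerp weights a = sin((1−f)δ)/sin δ ≈ 0.926, b = sin(fδ)/sin δ ≈ 0.926.
p = a·p₁ + b·p₂ ≈ (-0.046, 0.868, 0.494); φ = arcsin(p_z) ≈ 29.61°, λ = atan2(p_y, p_x) ≈ 93.05°.

≈ lat 30°, lon 93°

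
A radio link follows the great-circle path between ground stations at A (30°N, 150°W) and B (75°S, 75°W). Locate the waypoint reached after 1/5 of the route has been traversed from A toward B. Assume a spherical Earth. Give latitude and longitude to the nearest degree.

≈ (8°N, 144°W)

Convert each endpoint to a unit vector on the sphere (x = cos φ cos λ, y = cos φ sin λ, z = sin φ).
The central angle between the endpoints is δ = arccos(p₁·p₂) ≈ 2.010 rad (115.1°).
Interpolate at f = 1/5 with slerp weights a = sin((1−f)δ)/sin δ ≈ 1.104, b = sin(fδ)/sin δ ≈ 0.432.
p = a·p₁ + b·p₂ ≈ (-0.799, -0.586, 0.135); φ = arcsin(p_z) ≈ 7.73°, λ = atan2(p_y, p_x) ≈ -143.74°.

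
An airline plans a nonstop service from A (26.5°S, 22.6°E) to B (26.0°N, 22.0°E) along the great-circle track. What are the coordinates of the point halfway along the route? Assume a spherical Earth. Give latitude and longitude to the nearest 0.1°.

≈ (0.3°S, 22.3°E)

Write both endpoints as unit vectors p₁, p₂ with components (cos φ cos λ, cos φ sin λ, sin φ).
The central angle between the endpoints is δ = arccos(p₁·p₂) ≈ 0.916 rad (52.5°).
Interpolate at f = 1/2 with slerp weights a = sin((1−f)δ)/sin δ ≈ 0.558, b = sin(fδ)/sin δ ≈ 0.558.
p = a·p₁ + b·p₂ ≈ (0.925, 0.379, -0.004); φ = arcsin(p_z) ≈ -0.25°, λ = atan2(p_y, p_x) ≈ 22.30°.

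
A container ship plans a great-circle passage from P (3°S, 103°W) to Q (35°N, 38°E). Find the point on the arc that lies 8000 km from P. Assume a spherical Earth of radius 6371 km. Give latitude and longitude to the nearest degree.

≈ (42°N, 41°W)

Write both endpoints as unit vectors p₁, p₂ with components (cos φ cos λ, cos φ sin λ, sin φ).
The central angle between the endpoints is δ = arccos(p₁·p₂) ≈ 2.299 rad (131.7°). The total great-circle distance is δ·R ≈ 2.299 × 6371 ≈ 14649 km, so the target fraction is f = 8000/14649 ≈ 0.546.
Interpolate at f ≈ 0.546 with slerp weights a = sin((1−f)δ)/sin δ ≈ 1.158, b = sin(fδ)/sin δ ≈ 1.274.
p = a·p₁ + b·p₂ ≈ (0.562, -0.484, 0.670); φ = arcsin(p_z) ≈ 42.08°, λ = atan2(p_y, p_x) ≈ -40.74°.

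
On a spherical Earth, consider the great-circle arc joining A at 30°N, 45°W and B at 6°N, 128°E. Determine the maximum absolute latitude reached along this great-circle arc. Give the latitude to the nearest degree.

The great circle lies in the plane with unit normal n̂ = (p₁ × p₂)/|p₁ × p₂|.
Here n̂_z ≈ +0.176; the vertex latitude is φ_max = arccos|n̂_z| ≈ 79.9°.
Check via Clairaut: cos φ_max = |cos φ₁| · sin C = cos(30.0°)·sin(11.7°) ≈ 0.176, again giving ≈ 79.9°.

≈ 80°N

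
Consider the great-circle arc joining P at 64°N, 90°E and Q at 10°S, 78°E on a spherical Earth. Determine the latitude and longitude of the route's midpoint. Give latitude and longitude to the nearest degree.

Convert each endpoint to a unit vector on the sphere (x = cos φ cos λ, y = cos φ sin λ, z = sin φ).
The central angle between the endpoints is δ = arccos(p₁·p₂) ≈ 1.301 rad (74.6°).
Interpolate at f = 1/2 with slerp weights a = sin((1−f)δ)/sin δ ≈ 0.628, b = sin(fδ)/sin δ ≈ 0.628.
p = a·p₁ + b·p₂ ≈ (0.129, 0.881, 0.456); φ = arcsin(p_z) ≈ 27.11°, λ = atan2(p_y, p_x) ≈ 81.69°.

≈ 27°N, 82°E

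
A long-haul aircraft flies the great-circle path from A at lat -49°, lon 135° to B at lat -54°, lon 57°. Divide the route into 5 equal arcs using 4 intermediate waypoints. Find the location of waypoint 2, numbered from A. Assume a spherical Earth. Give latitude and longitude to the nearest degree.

≈ lat -57°, lon 107°

The haversine formula gives a central angle δ ≈ 0.808 rad (46.3°) between the endpoints.
Interpolate at f = 2/5 with slerp weights a = sin((1−f)δ)/sin δ ≈ 0.645, b = sin(fδ)/sin δ ≈ 0.439.
p = a·p₁ + b·p₂ ≈ (-0.158, 0.516, -0.842); φ = arcsin(p_z) ≈ -57.35°, λ = atan2(p_y, p_x) ≈ 107.08°.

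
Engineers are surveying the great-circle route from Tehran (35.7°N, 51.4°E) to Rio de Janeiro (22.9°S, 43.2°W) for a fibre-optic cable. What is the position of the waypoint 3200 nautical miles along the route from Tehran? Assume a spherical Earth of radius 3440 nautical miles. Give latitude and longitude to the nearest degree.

≈ 9°N, 0°E

From cos δ = sin φ₁ sin φ₂ + cos φ₁ cos φ₂ cos Δλ, the central angle is δ ≈ 1.862 rad (106.7°). The total great-circle distance is δ·R ≈ 1.862 × 3440 ≈ 6405 nmi, so the target fraction is f = 3200/6405 ≈ 0.500.
Interpolate at f ≈ 0.500 with slerp weights a = sin((1−f)δ)/sin δ ≈ 0.838, b = sin(fδ)/sin δ ≈ 0.837.
p = a·p₁ + b·p₂ ≈ (0.987, 0.004, 0.163); φ = arcsin(p_z) ≈ 9.40°, λ = atan2(p_y, p_x) ≈ 0.23°.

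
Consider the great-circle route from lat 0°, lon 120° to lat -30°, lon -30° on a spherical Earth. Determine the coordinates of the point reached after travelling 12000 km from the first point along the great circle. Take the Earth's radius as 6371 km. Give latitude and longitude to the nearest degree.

From cos δ = sin φ₁ sin φ₂ + cos φ₁ cos φ₂ cos Δλ, the central angle is δ ≈ 2.419 rad (138.6°). The total great-circle distance is δ·R ≈ 2.419 × 6371 ≈ 15411 km, so the target fraction is f = 12000/15411 ≈ 0.779.
Interpolate at f ≈ 0.779 with slerp weights a = sin((1−f)δ)/sin δ ≈ 0.771, b = sin(fδ)/sin δ ≈ 1.439.
p = a·p₁ + b·p₂ ≈ (0.693, 0.045, -0.719); φ = arcsin(p_z) ≈ -45.99°, λ = atan2(p_y, p_x) ≈ 3.71°.

≈ lat -46°, lon 4°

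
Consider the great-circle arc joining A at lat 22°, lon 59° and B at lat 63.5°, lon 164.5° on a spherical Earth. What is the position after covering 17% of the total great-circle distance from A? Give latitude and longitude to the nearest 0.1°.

≈ lat 33.6°, lon 65.9°

Convert each endpoint to a unit vector on the sphere (x = cos φ cos λ, y = cos φ sin λ, z = sin φ).
The central angle between the endpoints is δ = arccos(p₁·p₂) ≈ 1.344 rad (77.0°).
Interpolate at f = 0.17 with slerp weights a = sin((1−f)δ)/sin δ ≈ 0.922, b = sin(fδ)/sin δ ≈ 0.232.
p = a·p₁ + b·p₂ ≈ (0.340, 0.760, 0.553); φ = arcsin(p_z) ≈ 33.60°, λ = atan2(p_y, p_x) ≈ 65.89°.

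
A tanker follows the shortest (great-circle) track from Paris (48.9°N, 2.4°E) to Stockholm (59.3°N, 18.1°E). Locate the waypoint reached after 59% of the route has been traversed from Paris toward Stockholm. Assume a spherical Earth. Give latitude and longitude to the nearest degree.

From cos δ = sin φ₁ sin φ₂ + cos φ₁ cos φ₂ cos Δλ, the central angle is δ ≈ 0.241 rad (13.8°).
Interpolate at f = 0.59 with slerp weights a = sin((1−f)δ)/sin δ ≈ 0.413, b = sin(fδ)/sin δ ≈ 0.594.
p = a·p₁ + b·p₂ ≈ (0.560, 0.106, 0.822); φ = arcsin(p_z) ≈ 55.29°, λ = atan2(p_y, p_x) ≈ 10.68°.

≈ 55°N, 11°E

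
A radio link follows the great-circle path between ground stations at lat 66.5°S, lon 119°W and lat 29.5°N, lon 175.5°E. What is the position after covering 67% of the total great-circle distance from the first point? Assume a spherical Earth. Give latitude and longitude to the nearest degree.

≈ lat 4°S, lon 172°W

Convert each endpoint to a unit vector on the sphere (x = cos φ cos λ, y = cos φ sin λ, z = sin φ).
The central angle between the endpoints is δ = arccos(p₁·p₂) ≈ 1.884 rad (107.9°).
Interpolate at f = 0.67 with slerp weights a = sin((1−f)δ)/sin δ ≈ 0.612, b = sin(fδ)/sin δ ≈ 1.001.
p = a·p₁ + b·p₂ ≈ (-0.987, -0.145, -0.068); φ = arcsin(p_z) ≈ -3.91°, λ = atan2(p_y, p_x) ≈ -171.64°.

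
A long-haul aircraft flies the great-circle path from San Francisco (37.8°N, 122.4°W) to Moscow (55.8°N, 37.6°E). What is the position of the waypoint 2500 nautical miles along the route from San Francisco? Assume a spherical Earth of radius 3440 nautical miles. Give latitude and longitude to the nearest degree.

≈ 77°N, 89°W

Write both endpoints as unit vectors p₁, p₂ with components (cos φ cos λ, cos φ sin λ, sin φ).
The central angle between the endpoints is δ = arccos(p₁·p₂) ≈ 1.481 rad (84.9°). The total great-circle distance is δ·R ≈ 1.481 × 3440 ≈ 5095 nmi, so the target fraction is f = 2500/5095 ≈ 0.491.
Interpolate at f ≈ 0.491 with slerp weights a = sin((1−f)δ)/sin δ ≈ 0.688, b = sin(fδ)/sin δ ≈ 0.667.
p = a·p₁ + b·p₂ ≈ (0.006, -0.230, 0.973); φ = arcsin(p_z) ≈ 76.70°, λ = atan2(p_y, p_x) ≈ -88.51°.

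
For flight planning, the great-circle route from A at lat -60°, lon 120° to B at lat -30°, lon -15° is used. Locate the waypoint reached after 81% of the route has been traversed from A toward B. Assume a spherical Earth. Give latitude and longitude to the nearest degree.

The haversine formula gives a central angle δ ≈ 1.444 rad (82.7°) between the endpoints.
Interpolate at f = 0.81 with slerp weights a = sin((1−f)δ)/sin δ ≈ 0.273, b = sin(fδ)/sin δ ≈ 0.928.
p = a·p₁ + b·p₂ ≈ (0.708, -0.090, -0.700); φ = arcsin(p_z) ≈ -44.47°, λ = atan2(p_y, p_x) ≈ -7.23°.

≈ lat -44°, lon -7°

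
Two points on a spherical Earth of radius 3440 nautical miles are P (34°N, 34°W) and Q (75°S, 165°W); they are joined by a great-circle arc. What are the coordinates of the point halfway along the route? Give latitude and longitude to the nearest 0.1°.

The haversine formula gives a central angle δ ≈ 2.320 rad (132.9°) between the endpoints.
Interpolate at f = 1/2 with slerp weights a = sin((1−f)δ)/sin δ ≈ 1.252, b = sin(fδ)/sin δ ≈ 1.252.
p = a·p₁ + b·p₂ ≈ (0.547, -0.664, -0.509); φ = arcsin(p_z) ≈ -30.61°, λ = atan2(p_y, p_x) ≈ -50.50°.

≈ (30.6°S, 50.5°W)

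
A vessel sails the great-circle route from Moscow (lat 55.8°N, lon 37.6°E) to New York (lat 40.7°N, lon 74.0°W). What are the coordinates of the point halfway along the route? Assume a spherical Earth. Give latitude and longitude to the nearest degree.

From cos δ = sin φ₁ sin φ₂ + cos φ₁ cos φ₂ cos Δλ, the central angle is δ ≈ 1.178 rad (67.5°).
Interpolate at f = 1/2 with slerp weights a = sin((1−f)δ)/sin δ ≈ 0.601, b = sin(fδ)/sin δ ≈ 0.601.
p = a·p₁ + b·p₂ ≈ (0.393, -0.232, 0.890); φ = arcsin(p_z) ≈ 62.82°, λ = atan2(p_y, p_x) ≈ -30.53°.

≈ lat 63°N, lon 31°W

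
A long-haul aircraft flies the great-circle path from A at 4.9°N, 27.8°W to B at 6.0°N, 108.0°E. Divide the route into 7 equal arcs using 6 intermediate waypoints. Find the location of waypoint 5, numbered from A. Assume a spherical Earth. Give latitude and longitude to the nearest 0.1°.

Write both endpoints as unit vectors p₁, p₂ with components (cos φ cos λ, cos φ sin λ, sin φ).
The central angle between the endpoints is δ = arccos(p₁·p₂) ≈ 2.348 rad (134.5°).
Interpolate at f = 5/7 with slerp weights a = sin((1−f)δ)/sin δ ≈ 0.872, b = sin(fδ)/sin δ ≈ 1.395.
p = a·p₁ + b·p₂ ≈ (0.340, 0.914, 0.220); φ = arcsin(p_z) ≈ 12.73°, λ = atan2(p_y, p_x) ≈ 69.60°.

≈ 12.7°N, 69.6°E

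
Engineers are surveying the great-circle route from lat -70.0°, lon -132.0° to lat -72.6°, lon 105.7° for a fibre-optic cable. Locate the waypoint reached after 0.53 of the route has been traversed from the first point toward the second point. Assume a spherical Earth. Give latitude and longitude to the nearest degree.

≈ lat -81°, lon 168°

From cos δ = sin φ₁ sin φ₂ + cos φ₁ cos φ₂ cos Δλ, the central angle is δ ≈ 0.570 rad (32.6°).
Interpolate at f = 0.53 with slerp weights a = sin((1−f)δ)/sin δ ≈ 0.491, b = sin(fδ)/sin δ ≈ 0.551.
p = a·p₁ + b·p₂ ≈ (-0.157, 0.034, -0.987); φ = arcsin(p_z) ≈ -80.76°, λ = atan2(p_y, p_x) ≈ 167.76°.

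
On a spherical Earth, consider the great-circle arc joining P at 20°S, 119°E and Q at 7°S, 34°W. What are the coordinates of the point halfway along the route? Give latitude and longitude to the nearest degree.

Convert each endpoint to a unit vector on the sphere (x = cos φ cos λ, y = cos φ sin λ, z = sin φ).
The central angle between the endpoints is δ = arccos(p₁·p₂) ≈ 2.481 rad (142.1°).
Interpolate at f = 1/2 with slerp weights a = sin((1−f)δ)/sin δ ≈ 1.541, b = sin(fδ)/sin δ ≈ 1.541.
p = a·p₁ + b·p₂ ≈ (0.566, 0.411, -0.715); φ = arcsin(p_z) ≈ -45.62°, λ = atan2(p_y, p_x) ≈ 36.00°.

≈ 46°S, 36°E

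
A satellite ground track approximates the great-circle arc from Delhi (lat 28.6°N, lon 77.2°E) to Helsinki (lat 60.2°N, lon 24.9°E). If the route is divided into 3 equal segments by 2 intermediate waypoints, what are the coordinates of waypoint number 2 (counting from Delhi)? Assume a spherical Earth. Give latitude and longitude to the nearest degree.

Convert each endpoint to a unit vector on the sphere (x = cos φ cos λ, y = cos φ sin λ, z = sin φ).
The central angle between the endpoints is δ = arccos(p₁·p₂) ≈ 0.820 rad (47.0°).
Interpolate at f = 2/3 with slerp weights a = sin((1−f)δ)/sin δ ≈ 0.369, b = sin(fδ)/sin δ ≈ 0.711.
p = a·p₁ + b·p₂ ≈ (0.392, 0.465, 0.794); φ = arcsin(p_z) ≈ 52.53°, λ = atan2(p_y, p_x) ≈ 49.84°.

≈ lat 53°N, lon 50°E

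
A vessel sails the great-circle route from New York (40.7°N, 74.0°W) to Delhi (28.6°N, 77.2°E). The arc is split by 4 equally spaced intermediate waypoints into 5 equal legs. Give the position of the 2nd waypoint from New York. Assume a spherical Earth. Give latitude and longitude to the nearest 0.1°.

≈ 70.2°N, 13.4°W

Convert each endpoint to a unit vector on the sphere (x = cos φ cos λ, y = cos φ sin λ, z = sin φ).
The central angle between the endpoints is δ = arccos(p₁·p₂) ≈ 1.845 rad (105.7°).
Interpolate at f = 2/5 with slerp weights a = sin((1−f)δ)/sin δ ≈ 0.929, b = sin(fδ)/sin δ ≈ 0.699.
p = a·p₁ + b·p₂ ≈ (0.330, -0.079, 0.941); φ = arcsin(p_z) ≈ 70.16°, λ = atan2(p_y, p_x) ≈ -13.40°.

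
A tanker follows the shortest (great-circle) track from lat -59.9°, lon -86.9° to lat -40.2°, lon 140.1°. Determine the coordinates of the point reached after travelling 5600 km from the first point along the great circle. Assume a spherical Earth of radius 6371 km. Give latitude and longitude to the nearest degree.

Convert each endpoint to a unit vector on the sphere (x = cos φ cos λ, y = cos φ sin λ, z = sin φ).
The central angle between the endpoints is δ = arccos(p₁·p₂) ≈ 1.269 rad (72.7°). The total great-circle distance is δ·R ≈ 1.269 × 6371 ≈ 8085 km, so the target fraction is f = 5600/8085 ≈ 0.693.
Interpolate at f ≈ 0.693 with slerp weights a = sin((1−f)δ)/sin δ ≈ 0.398, b = sin(fδ)/sin δ ≈ 0.807.
p = a·p₁ + b·p₂ ≈ (-0.462, 0.196, -0.865); φ = arcsin(p_z) ≈ -59.90°, λ = atan2(p_y, p_x) ≈ 157.03°.

≈ lat -60°, lon 157°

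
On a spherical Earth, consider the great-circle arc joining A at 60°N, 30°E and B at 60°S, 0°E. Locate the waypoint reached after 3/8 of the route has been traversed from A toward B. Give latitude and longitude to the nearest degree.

Convert each endpoint to a unit vector on the sphere (x = cos φ cos λ, y = cos φ sin λ, z = sin φ).
The central angle between the endpoints is δ = arccos(p₁·p₂) ≈ 2.134 rad (122.2°).
Interpolate at f = 3/8 with slerp weights a = sin((1−f)δ)/sin δ ≈ 1.149, b = sin(fδ)/sin δ ≈ 0.848.
p = a·p₁ + b·p₂ ≈ (0.922, 0.287, 0.261); φ = arcsin(p_z) ≈ 15.11°, λ = atan2(p_y, p_x) ≈ 17.31°.

≈ 15°N, 17°E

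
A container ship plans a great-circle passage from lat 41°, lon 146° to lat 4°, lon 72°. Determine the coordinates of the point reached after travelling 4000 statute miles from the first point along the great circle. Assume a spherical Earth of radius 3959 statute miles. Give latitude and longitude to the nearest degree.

Convert each endpoint to a unit vector on the sphere (x = cos φ cos λ, y = cos φ sin λ, z = sin φ).
The central angle between the endpoints is δ = arccos(p₁·p₂) ≈ 1.315 rad (75.3°). The total great-circle distance is δ·R ≈ 1.315 × 3959 ≈ 5205 mi, so the target fraction is f = 4000/5205 ≈ 0.768.
Interpolate at f ≈ 0.768 with slerp weights a = sin((1−f)δ)/sin δ ≈ 0.310, b = sin(fδ)/sin δ ≈ 0.876.
p = a·p₁ + b·p₂ ≈ (0.076, 0.961, 0.264); φ = arcsin(p_z) ≈ 15.33°, λ = atan2(p_y, p_x) ≈ 85.48°.

≈ lat 15°, lon 85°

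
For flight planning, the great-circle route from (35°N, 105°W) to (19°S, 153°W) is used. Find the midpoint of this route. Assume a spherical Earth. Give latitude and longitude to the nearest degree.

≈ (9°N, 131°W)

The haversine formula gives a central angle δ ≈ 1.233 rad (70.6°) between the endpoints.
Interpolate at f = 1/2 with slerp weights a = sin((1−f)δ)/sin δ ≈ 0.613, b = sin(fδ)/sin δ ≈ 0.613.
p = a·p₁ + b·p₂ ≈ (-0.646, -0.748, 0.152); φ = arcsin(p_z) ≈ 8.74°, λ = atan2(p_y, p_x) ≈ -130.83°.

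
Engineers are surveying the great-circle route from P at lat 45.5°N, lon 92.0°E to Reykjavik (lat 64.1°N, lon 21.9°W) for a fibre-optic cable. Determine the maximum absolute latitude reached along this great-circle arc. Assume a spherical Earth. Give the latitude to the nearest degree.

≈ 71°N

The great circle lies in the plane with unit normal n̂ = (p₁ × p₂)/|p₁ × p₂|.
Here n̂_z ≈ -0.327; the vertex latitude is φ_max = arccos|n̂_z| ≈ 70.9°.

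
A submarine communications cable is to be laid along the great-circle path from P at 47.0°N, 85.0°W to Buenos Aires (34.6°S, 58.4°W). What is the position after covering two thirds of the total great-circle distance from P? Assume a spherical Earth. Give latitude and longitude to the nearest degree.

Convert each endpoint to a unit vector on the sphere (x = cos φ cos λ, y = cos φ sin λ, z = sin φ).
The central angle between the endpoints is δ = arccos(p₁·p₂) ≈ 1.484 rad (85.0°).
Interpolate at f = 2/3 with slerp weights a = sin((1−f)δ)/sin δ ≈ 0.477, b = sin(fδ)/sin δ ≈ 0.839.
p = a·p₁ + b·p₂ ≈ (0.390, -0.912, -0.128); φ = arcsin(p_z) ≈ -7.34°, λ = atan2(p_y, p_x) ≈ -66.84°.

≈ 7°S, 67°W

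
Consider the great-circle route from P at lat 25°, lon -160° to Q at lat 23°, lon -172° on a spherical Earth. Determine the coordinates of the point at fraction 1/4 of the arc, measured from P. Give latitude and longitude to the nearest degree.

From cos δ = sin φ₁ sin φ₂ + cos φ₁ cos φ₂ cos Δλ, the central angle is δ ≈ 0.194 rad (11.1°).
Interpolate at f = 1/4 with slerp weights a = sin((1−f)δ)/sin δ ≈ 0.752, b = sin(fδ)/sin δ ≈ 0.251.
p = a·p₁ + b·p₂ ≈ (-0.870, -0.265, 0.416); φ = arcsin(p_z) ≈ 24.59°, λ = atan2(p_y, p_x) ≈ -163.03°.

≈ lat 25°, lon -163°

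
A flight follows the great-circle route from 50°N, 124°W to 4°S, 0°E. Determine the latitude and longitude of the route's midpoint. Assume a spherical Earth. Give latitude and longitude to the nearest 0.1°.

Write both endpoints as unit vectors p₁, p₂ with components (cos φ cos λ, cos φ sin λ, sin φ).
The central angle between the endpoints is δ = arccos(p₁·p₂) ≈ 1.995 rad (114.3°).
Interpolate at f = 1/2 with slerp weights a = sin((1−f)δ)/sin δ ≈ 0.922, b = sin(fδ)/sin δ ≈ 0.922.
p = a·p₁ + b·p₂ ≈ (0.588, -0.491, 0.642); φ = arcsin(p_z) ≈ 39.95°, λ = atan2(p_y, p_x) ≈ -39.87°.

≈ 39.9°N, 39.9°W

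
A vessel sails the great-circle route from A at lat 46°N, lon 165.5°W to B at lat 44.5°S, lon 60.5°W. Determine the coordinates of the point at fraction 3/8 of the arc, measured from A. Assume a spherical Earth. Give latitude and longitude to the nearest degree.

≈ lat 14°N, lon 122°W

Convert each endpoint to a unit vector on the sphere (x = cos φ cos λ, y = cos φ sin λ, z = sin φ).
The central angle between the endpoints is δ = arccos(p₁·p₂) ≈ 2.255 rad (129.2°).
Interpolate at f = 3/8 with slerp weights a = sin((1−f)δ)/sin δ ≈ 1.274, b = sin(fδ)/sin δ ≈ 0.966.
p = a·p₁ + b·p₂ ≈ (-0.518, -0.821, 0.239); φ = arcsin(p_z) ≈ 13.85°, λ = atan2(p_y, p_x) ≈ -122.21°.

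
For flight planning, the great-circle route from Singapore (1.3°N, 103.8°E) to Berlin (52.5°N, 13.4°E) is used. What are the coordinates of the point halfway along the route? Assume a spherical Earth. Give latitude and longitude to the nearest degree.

Write both endpoints as unit vectors p₁, p₂ with components (cos φ cos λ, cos φ sin λ, sin φ).
The central angle between the endpoints is δ = arccos(p₁·p₂) ≈ 1.557 rad (89.2°).
Interpolate at f = 1/2 with slerp weights a = sin((1−f)δ)/sin δ ≈ 0.702, b = sin(fδ)/sin δ ≈ 0.702.
p = a·p₁ + b·p₂ ≈ (0.248, 0.781, 0.573); φ = arcsin(p_z) ≈ 34.97°, λ = atan2(p_y, p_x) ≈ 72.35°.

≈ (35°N, 72°E)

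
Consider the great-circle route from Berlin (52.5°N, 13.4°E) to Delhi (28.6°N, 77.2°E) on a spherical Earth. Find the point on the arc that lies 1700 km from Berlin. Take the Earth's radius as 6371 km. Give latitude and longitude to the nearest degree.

≈ 50°N, 37°E

Convert each endpoint to a unit vector on the sphere (x = cos φ cos λ, y = cos φ sin λ, z = sin φ).
The central angle between the endpoints is δ = arccos(p₁·p₂) ≈ 0.907 rad (52.0°). The total great-circle distance is δ·R ≈ 0.907 × 6371 ≈ 5781 km, so the target fraction is f = 1700/5781 ≈ 0.294.
Interpolate at f ≈ 0.294 with slerp weights a = sin((1−f)δ)/sin δ ≈ 0.759, b = sin(fδ)/sin δ ≈ 0.335.
p = a·p₁ + b·p₂ ≈ (0.514, 0.394, 0.762); φ = arcsin(p_z) ≈ 49.64°, λ = atan2(p_y, p_x) ≈ 37.42°.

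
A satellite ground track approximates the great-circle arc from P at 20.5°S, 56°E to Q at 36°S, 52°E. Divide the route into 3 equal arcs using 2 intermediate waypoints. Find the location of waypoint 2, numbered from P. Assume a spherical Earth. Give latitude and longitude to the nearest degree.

≈ 31°S, 53°E

Write both endpoints as unit vectors p₁, p₂ with components (cos φ cos λ, cos φ sin λ, sin φ).
The central angle between the endpoints is δ = arccos(p₁·p₂) ≈ 0.277 rad (15.9°).
Interpolate at f = 2/3 with slerp weights a = sin((1−f)δ)/sin δ ≈ 0.337, b = sin(fδ)/sin δ ≈ 0.671.
p = a·p₁ + b·p₂ ≈ (0.511, 0.690, -0.513); φ = arcsin(p_z) ≈ -30.85°, λ = atan2(p_y, p_x) ≈ 53.47°.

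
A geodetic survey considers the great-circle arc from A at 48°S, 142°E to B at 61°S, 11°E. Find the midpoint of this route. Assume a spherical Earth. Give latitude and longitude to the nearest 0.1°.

Write both endpoints as unit vectors p₁, p₂ with components (cos φ cos λ, cos φ sin λ, sin φ).
The central angle between the endpoints is δ = arccos(p₁·p₂) ≈ 1.118 rad (64.1°).
Interpolate at f = 1/2 with slerp weights a = sin((1−f)δ)/sin δ ≈ 0.590, b = sin(fδ)/sin δ ≈ 0.590.
p = a·p₁ + b·p₂ ≈ (-0.030, 0.298, -0.954); φ = arcsin(p_z) ≈ -72.60°, λ = atan2(p_y, p_x) ≈ 95.82°.

≈ 72.6°S, 95.8°E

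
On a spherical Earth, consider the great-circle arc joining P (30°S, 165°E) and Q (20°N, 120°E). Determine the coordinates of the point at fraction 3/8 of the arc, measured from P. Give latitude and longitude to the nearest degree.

≈ (12°S, 147°E)

Write both endpoints as unit vectors p₁, p₂ with components (cos φ cos λ, cos φ sin λ, sin φ).
The central angle between the endpoints is δ = arccos(p₁·p₂) ≈ 1.154 rad (66.1°).
Interpolate at f = 3/8 with slerp weights a = sin((1−f)δ)/sin δ ≈ 0.722, b = sin(fδ)/sin δ ≈ 0.459.
p = a·p₁ + b·p₂ ≈ (-0.820, 0.535, -0.204); φ = arcsin(p_z) ≈ -11.78°, λ = atan2(p_y, p_x) ≈ 146.86°.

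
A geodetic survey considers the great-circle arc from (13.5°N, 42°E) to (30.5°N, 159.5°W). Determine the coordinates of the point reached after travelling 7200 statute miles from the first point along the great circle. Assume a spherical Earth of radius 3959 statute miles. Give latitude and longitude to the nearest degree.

Convert each endpoint to a unit vector on the sphere (x = cos φ cos λ, y = cos φ sin λ, z = sin φ).
The central angle between the endpoints is δ = arccos(p₁·p₂) ≈ 2.293 rad (131.4°). The total great-circle distance is δ·R ≈ 2.293 × 3959 ≈ 9078 mi, so the target fraction is f = 7200/9078 ≈ 0.793.
Interpolate at f ≈ 0.793 with slerp weights a = sin((1−f)δ)/sin δ ≈ 0.609, b = sin(fδ)/sin δ ≈ 1.292.
p = a·p₁ + b·p₂ ≈ (-0.603, 0.006, 0.798); φ = arcsin(p_z) ≈ 52.92°, λ = atan2(p_y, p_x) ≈ 179.41°.

≈ (53°N, 179°E)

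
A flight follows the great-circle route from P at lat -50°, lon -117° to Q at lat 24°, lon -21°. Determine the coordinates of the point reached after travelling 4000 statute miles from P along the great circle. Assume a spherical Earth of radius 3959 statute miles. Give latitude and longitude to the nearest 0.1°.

≈ lat -17.3°, lon -56.7°

Write both endpoints as unit vectors p₁, p₂ with components (cos φ cos λ, cos φ sin λ, sin φ).
The central angle between the endpoints is δ = arccos(p₁·p₂) ≈ 1.953 rad (111.9°). The total great-circle distance is δ·R ≈ 1.953 × 3959 ≈ 7732 mi, so the target fraction is f = 4000/7732 ≈ 0.517.
Interpolate at f ≈ 0.517 with slerp weights a = sin((1−f)δ)/sin δ ≈ 0.872, b = sin(fδ)/sin δ ≈ 0.913.
p = a·p₁ + b·p₂ ≈ (0.524, -0.798, -0.297); φ = arcsin(p_z) ≈ -17.26°, λ = atan2(p_y, p_x) ≈ -56.71°.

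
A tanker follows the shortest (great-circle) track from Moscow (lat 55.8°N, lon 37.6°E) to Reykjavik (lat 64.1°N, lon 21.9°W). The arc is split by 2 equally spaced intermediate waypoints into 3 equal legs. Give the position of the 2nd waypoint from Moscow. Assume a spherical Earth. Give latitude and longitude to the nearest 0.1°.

From cos δ = sin φ₁ sin φ₂ + cos φ₁ cos φ₂ cos Δλ, the central angle is δ ≈ 0.518 rad (29.7°).
Interpolate at f = 2/3 with slerp weights a = sin((1−f)δ)/sin δ ≈ 0.347, b = sin(fδ)/sin δ ≈ 0.684.
p = a·p₁ + b·p₂ ≈ (0.432, 0.008, 0.902); φ = arcsin(p_z) ≈ 64.43°, λ = atan2(p_y, p_x) ≈ 1.01°.

≈ lat 64.4°N, lon 1.0°E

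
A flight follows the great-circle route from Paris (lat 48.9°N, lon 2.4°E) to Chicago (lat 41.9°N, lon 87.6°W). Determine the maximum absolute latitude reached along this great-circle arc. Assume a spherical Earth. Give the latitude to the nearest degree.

The great circle lies in the plane with unit normal n̂ = (p₁ × p₂)/|p₁ × p₂|.
Here n̂_z ≈ -0.566; the vertex latitude is φ_max = arccos|n̂_z| ≈ 55.5°.

≈ 56°N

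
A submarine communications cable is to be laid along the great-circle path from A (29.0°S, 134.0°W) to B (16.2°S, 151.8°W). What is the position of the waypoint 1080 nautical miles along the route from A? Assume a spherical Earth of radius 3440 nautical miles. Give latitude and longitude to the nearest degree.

The haversine formula gives a central angle δ ≈ 0.363 rad (20.8°) between the endpoints. The total great-circle distance is δ·R ≈ 0.363 × 3440 ≈ 1248 nmi, so the target fraction is f = 1080/1248 ≈ 0.866.
Interpolate at f ≈ 0.866 with slerp weights a = sin((1−f)δ)/sin δ ≈ 0.137, b = sin(fδ)/sin δ ≈ 0.870.
p = a·p₁ + b·p₂ ≈ (-0.820, -0.481, -0.309); φ = arcsin(p_z) ≈ -18.02°, λ = atan2(p_y, p_x) ≈ -149.59°.

≈ (18°S, 150°W)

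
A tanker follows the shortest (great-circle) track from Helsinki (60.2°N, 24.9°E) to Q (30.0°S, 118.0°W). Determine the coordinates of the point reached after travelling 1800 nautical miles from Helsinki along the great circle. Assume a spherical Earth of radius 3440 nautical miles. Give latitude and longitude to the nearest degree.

From cos δ = sin φ₁ sin φ₂ + cos φ₁ cos φ₂ cos Δλ, the central angle is δ ≈ 2.461 rad (141.0°). The total great-circle distance is δ·R ≈ 2.461 × 3440 ≈ 8466 nmi, so the target fraction is f = 1800/8466 ≈ 0.213.
Interpolate at f ≈ 0.213 with slerp weights a = sin((1−f)δ)/sin δ ≈ 1.483, b = sin(fδ)/sin δ ≈ 0.794.
p = a·p₁ + b·p₂ ≈ (0.346, -0.297, 0.890); φ = arcsin(p_z) ≈ 62.89°, λ = atan2(p_y, p_x) ≈ -40.64°.

≈ (63°N, 41°W)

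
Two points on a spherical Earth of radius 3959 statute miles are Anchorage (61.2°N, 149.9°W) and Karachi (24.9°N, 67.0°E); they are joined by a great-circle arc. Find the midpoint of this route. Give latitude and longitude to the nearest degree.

≈ 65°N, 96°E

From cos δ = sin φ₁ sin φ₂ + cos φ₁ cos φ₂ cos Δλ, the central angle is δ ≈ 1.551 rad (88.9°).
Interpolate at f = 1/2 with slerp weights a = sin((1−f)δ)/sin δ ≈ 0.700, b = sin(fδ)/sin δ ≈ 0.700.
p = a·p₁ + b·p₂ ≈ (-0.044, 0.416, 0.909); φ = arcsin(p_z) ≈ 65.30°, λ = atan2(p_y, p_x) ≈ 96.00°.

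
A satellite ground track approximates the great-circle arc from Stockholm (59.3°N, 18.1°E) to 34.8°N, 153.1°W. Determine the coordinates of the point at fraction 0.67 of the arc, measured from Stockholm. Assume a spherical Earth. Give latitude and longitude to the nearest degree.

Write both endpoints as unit vectors p₁, p₂ with components (cos φ cos λ, cos φ sin λ, sin φ).
The central angle between the endpoints is δ = arccos(p₁·p₂) ≈ 1.494 rad (85.6°).
Interpolate at f = 0.67 with slerp weights a = sin((1−f)δ)/sin δ ≈ 0.475, b = sin(fδ)/sin δ ≈ 0.845.
p = a·p₁ + b·p₂ ≈ (-0.388, -0.238, 0.890); φ = arcsin(p_z) ≈ 62.90°, λ = atan2(p_y, p_x) ≈ -148.43°.

≈ 63°N, 148°W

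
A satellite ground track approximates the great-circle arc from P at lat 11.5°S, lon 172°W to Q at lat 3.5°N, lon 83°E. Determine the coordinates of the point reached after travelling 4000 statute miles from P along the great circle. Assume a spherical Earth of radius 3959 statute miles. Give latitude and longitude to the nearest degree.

Convert each endpoint to a unit vector on the sphere (x = cos φ cos λ, y = cos φ sin λ, z = sin φ).
The central angle between the endpoints is δ = arccos(p₁·p₂) ≈ 1.839 rad (105.4°). The total great-circle distance is δ·R ≈ 1.839 × 3959 ≈ 7282 mi, so the target fraction is f = 4000/7282 ≈ 0.549.
Interpolate at f ≈ 0.549 with slerp weights a = sin((1−f)δ)/sin δ ≈ 0.765, b = sin(fδ)/sin δ ≈ 0.879.
p = a·p₁ + b·p₂ ≈ (-0.635, 0.766, -0.099); φ = arcsin(p_z) ≈ -5.67°, λ = atan2(p_y, p_x) ≈ 129.66°.

≈ lat 6°S, lon 130°E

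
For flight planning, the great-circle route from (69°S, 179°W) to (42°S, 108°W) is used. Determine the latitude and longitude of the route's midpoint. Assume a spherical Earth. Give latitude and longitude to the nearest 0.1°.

≈ (60.0°S, 129.5°W)

Convert each endpoint to a unit vector on the sphere (x = cos φ cos λ, y = cos φ sin λ, z = sin φ).
The central angle between the endpoints is δ = arccos(p₁·p₂) ≈ 0.779 rad (44.7°).
Interpolate at f = 1/2 with slerp weights a = sin((1−f)δ)/sin δ ≈ 0.541, b = sin(fδ)/sin δ ≈ 0.541.
p = a·p₁ + b·p₂ ≈ (-0.318, -0.385, -0.866); φ = arcsin(p_z) ≈ -60.03°, λ = atan2(p_y, p_x) ≈ -129.51°.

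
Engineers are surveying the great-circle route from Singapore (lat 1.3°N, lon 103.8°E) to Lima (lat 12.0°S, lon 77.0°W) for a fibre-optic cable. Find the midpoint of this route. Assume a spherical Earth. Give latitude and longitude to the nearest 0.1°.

≈ lat 82.1°S, lon 136.0°E

Convert each endpoint to a unit vector on the sphere (x = cos φ cos λ, y = cos φ sin λ, z = sin φ).
The central angle between the endpoints is δ = arccos(p₁·p₂) ≈ 2.954 rad (169.3°).
Interpolate at f = 1/2 with slerp weights a = sin((1−f)δ)/sin δ ≈ 5.348, b = sin(fδ)/sin δ ≈ 5.348.
p = a·p₁ + b·p₂ ≈ (-0.099, 0.095, -0.991); φ = arcsin(p_z) ≈ -82.12°, λ = atan2(p_y, p_x) ≈ 136.00°.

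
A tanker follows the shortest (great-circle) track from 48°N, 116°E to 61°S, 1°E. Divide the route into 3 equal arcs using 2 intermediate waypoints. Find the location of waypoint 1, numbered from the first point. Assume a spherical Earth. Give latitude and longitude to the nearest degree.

≈ 9°N, 84°E

Write both endpoints as unit vectors p₁, p₂ with components (cos φ cos λ, cos φ sin λ, sin φ).
The central angle between the endpoints is δ = arccos(p₁·p₂) ≈ 2.477 rad (141.9°).
Interpolate at f = 1/3 with slerp weights a = sin((1−f)δ)/sin δ ≈ 1.616, b = sin(fδ)/sin δ ≈ 1.191.
p = a·p₁ + b·p₂ ≈ (0.104, 0.982, 0.159); φ = arcsin(p_z) ≈ 9.13°, λ = atan2(p_y, p_x) ≈ 83.98°.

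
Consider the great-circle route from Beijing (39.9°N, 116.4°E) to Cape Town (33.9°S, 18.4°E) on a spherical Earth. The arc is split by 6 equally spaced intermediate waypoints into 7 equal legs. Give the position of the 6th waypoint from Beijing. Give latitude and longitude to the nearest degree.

≈ 24°S, 34°E

The haversine formula gives a central angle δ ≈ 2.034 rad (116.5°) between the endpoints.
Interpolate at f = 6/7 with slerp weights a = sin((1−f)δ)/sin δ ≈ 0.320, b = sin(fδ)/sin δ ≈ 1.101.
p = a·p₁ + b·p₂ ≈ (0.758, 0.508, -0.409); φ = arcsin(p_z) ≈ -24.13°, λ = atan2(p_y, p_x) ≈ 33.85°.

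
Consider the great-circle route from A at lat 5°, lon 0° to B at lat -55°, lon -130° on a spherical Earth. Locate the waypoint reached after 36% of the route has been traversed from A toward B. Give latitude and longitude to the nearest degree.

From cos δ = sin φ₁ sin φ₂ + cos φ₁ cos φ₂ cos Δλ, the central angle is δ ≈ 2.025 rad (116.0°).
Interpolate at f = 0.36 with slerp weights a = sin((1−f)δ)/sin δ ≈ 1.071, b = sin(fδ)/sin δ ≈ 0.741.
p = a·p₁ + b·p₂ ≈ (0.794, -0.326, -0.514); φ = arcsin(p_z) ≈ -30.92°, λ = atan2(p_y, p_x) ≈ -22.31°.

≈ lat -31°, lon -22°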